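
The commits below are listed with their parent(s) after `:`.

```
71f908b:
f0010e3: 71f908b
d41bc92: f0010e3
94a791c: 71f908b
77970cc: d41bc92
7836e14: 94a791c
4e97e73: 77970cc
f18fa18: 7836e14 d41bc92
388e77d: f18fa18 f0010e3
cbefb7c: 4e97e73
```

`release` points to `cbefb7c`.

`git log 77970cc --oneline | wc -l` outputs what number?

Walking parent pointers from 77970cc: reachable set = {71f908b, 77970cc, d41bc92, f0010e3}.
That is 4 commits.

4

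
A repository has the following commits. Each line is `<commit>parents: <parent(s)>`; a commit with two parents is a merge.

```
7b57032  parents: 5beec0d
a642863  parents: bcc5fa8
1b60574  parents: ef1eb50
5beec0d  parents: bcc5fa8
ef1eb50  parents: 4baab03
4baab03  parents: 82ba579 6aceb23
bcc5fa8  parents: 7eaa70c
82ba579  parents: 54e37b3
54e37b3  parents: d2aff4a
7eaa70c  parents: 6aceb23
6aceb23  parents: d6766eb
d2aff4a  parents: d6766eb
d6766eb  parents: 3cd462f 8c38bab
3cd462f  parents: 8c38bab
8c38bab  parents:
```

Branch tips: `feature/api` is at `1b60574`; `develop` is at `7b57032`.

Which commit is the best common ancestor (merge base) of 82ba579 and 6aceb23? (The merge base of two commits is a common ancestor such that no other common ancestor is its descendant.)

Ancestors of 82ba579: {3cd462f, 54e37b3, 82ba579, 8c38bab, d2aff4a, d6766eb}.
Ancestors of 6aceb23: {3cd462f, 6aceb23, 8c38bab, d6766eb}.
Common ancestors: {3cd462f, 8c38bab, d6766eb}.
Among these, d6766eb is not an ancestor of any other common ancestor — it is the merge base.

d6766eb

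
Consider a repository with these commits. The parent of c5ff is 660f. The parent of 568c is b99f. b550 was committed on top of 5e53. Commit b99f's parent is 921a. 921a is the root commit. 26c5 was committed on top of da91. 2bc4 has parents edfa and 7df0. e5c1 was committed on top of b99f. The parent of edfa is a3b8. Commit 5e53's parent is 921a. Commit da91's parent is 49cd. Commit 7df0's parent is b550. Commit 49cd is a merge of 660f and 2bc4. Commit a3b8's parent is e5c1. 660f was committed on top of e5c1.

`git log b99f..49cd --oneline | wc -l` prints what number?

Reachable from 49cd: {2bc4, 49cd, 5e53, 660f, 7df0, 921a, a3b8, b550, b99f, e5c1, edfa}.
Reachable from b99f: {921a, b99f}.
In 49cd's history but not b99f's: {2bc4, 49cd, 5e53, 660f, 7df0, a3b8, b550, e5c1, edfa} — 9 commits.

9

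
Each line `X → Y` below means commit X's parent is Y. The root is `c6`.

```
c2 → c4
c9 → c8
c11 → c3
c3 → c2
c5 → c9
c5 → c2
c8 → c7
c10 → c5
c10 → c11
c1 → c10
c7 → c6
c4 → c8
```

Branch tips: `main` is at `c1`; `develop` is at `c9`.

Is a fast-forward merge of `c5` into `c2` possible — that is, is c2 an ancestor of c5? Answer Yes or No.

A fast-forward from c2 to c5 is possible iff c2 is an ancestor of c5.
Ancestors of c5: {c2, c4, c5, c6, c7, c8, c9}.
c2 is among them, so fast-forward is possible.

Yes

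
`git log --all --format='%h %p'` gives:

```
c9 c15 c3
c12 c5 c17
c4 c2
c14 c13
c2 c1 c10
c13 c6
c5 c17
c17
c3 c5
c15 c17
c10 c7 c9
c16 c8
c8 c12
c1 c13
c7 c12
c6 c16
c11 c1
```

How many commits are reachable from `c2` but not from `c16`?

9

Reachable from c2: {c1, c10, c12, c13, c15, c16, c17, c2, c3, c5, c6, c7, c8, c9}.
Reachable from c16: {c12, c16, c17, c5, c8}.
In c2's history but not c16's: {c1, c10, c13, c15, c2, c3, c6, c7, c9} — 9 commits.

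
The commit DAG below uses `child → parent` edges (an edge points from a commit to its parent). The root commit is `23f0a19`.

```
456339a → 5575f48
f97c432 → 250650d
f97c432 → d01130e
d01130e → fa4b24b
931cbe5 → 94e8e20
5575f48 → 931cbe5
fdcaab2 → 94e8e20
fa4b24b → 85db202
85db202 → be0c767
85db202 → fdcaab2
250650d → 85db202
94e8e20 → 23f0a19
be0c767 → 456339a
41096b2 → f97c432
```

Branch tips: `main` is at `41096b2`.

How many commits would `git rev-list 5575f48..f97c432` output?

Reachable from f97c432: {23f0a19, 250650d, 456339a, 5575f48, 85db202, 931cbe5, 94e8e20, be0c767, d01130e, f97c432, fa4b24b, fdcaab2}.
Reachable from 5575f48: {23f0a19, 5575f48, 931cbe5, 94e8e20}.
In f97c432's history but not 5575f48's: {250650d, 456339a, 85db202, be0c767, d01130e, f97c432, fa4b24b, fdcaab2} — 8 commits.

8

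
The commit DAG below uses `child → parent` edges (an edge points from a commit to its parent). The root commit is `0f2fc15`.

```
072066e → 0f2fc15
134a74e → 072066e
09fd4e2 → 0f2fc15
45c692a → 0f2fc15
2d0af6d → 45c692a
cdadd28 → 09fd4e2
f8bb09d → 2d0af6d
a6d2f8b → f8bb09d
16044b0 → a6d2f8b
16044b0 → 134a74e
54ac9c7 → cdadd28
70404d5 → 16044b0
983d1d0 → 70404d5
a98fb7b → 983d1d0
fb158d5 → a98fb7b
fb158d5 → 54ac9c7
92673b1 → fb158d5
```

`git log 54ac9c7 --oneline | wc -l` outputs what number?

4

Walking parent pointers from 54ac9c7: reachable set = {09fd4e2, 0f2fc15, 54ac9c7, cdadd28}.
That is 4 commits.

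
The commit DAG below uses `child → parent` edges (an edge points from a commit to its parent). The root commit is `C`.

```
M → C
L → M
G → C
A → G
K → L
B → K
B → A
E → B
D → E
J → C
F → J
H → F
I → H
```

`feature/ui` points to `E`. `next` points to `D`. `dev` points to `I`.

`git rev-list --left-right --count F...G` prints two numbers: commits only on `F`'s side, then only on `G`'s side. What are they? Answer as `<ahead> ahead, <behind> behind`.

2 ahead, 1 behind

Reachable from F: {C, F, J}.
Reachable from G: {C, G}.
Only in F's history (ahead): {F, J} — 2.
Only in G's history (behind): {G} — 1.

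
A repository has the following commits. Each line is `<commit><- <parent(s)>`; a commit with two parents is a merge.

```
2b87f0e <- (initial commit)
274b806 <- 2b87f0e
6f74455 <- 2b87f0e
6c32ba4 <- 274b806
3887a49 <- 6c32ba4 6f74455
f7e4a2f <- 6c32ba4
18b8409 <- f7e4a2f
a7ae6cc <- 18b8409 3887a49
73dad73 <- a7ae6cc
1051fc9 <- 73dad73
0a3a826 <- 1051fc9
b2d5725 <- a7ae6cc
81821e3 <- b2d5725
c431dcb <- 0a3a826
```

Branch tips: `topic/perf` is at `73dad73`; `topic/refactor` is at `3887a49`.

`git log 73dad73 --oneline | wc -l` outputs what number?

Walking parent pointers from 73dad73: reachable set = {18b8409, 274b806, 2b87f0e, 3887a49, 6c32ba4, 6f74455, 73dad73, a7ae6cc, f7e4a2f}.
That is 9 commits.

9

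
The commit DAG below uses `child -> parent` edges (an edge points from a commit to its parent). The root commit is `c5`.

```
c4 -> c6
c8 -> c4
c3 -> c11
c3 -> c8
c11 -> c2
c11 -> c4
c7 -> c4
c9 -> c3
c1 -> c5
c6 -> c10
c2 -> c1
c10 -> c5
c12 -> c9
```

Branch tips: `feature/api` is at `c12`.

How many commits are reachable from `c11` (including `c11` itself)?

7

Walking parent pointers from c11: reachable set = {c1, c10, c11, c2, c4, c5, c6}.
That is 7 commits.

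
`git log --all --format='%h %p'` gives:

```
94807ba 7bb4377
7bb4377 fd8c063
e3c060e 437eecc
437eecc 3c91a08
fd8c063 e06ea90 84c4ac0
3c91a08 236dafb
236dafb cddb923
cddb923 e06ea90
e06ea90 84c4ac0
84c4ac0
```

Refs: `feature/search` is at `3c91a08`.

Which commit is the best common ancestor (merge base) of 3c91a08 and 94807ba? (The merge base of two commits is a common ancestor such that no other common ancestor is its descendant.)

e06ea90

Ancestors of 3c91a08: {236dafb, 3c91a08, 84c4ac0, cddb923, e06ea90}.
Ancestors of 94807ba: {7bb4377, 84c4ac0, 94807ba, e06ea90, fd8c063}.
Common ancestors: {84c4ac0, e06ea90}.
Among these, e06ea90 is not an ancestor of any other common ancestor — it is the merge base.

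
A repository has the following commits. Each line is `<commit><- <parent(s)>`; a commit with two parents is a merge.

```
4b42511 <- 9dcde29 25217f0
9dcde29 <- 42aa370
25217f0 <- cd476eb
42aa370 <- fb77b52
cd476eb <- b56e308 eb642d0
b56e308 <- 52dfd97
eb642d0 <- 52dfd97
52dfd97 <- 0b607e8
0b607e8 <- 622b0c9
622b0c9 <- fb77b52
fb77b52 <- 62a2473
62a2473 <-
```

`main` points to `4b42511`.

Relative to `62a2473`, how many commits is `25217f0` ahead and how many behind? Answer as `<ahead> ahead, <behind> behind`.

8 ahead, 0 behind

Reachable from 25217f0: {0b607e8, 25217f0, 52dfd97, 622b0c9, 62a2473, b56e308, cd476eb, eb642d0, fb77b52}.
Reachable from 62a2473: {62a2473}.
Only in 25217f0's history (ahead): {0b607e8, 25217f0, 52dfd97, 622b0c9, b56e308, cd476eb, eb642d0, fb77b52} — 8.
Only in 62a2473's history (behind): {} — 0.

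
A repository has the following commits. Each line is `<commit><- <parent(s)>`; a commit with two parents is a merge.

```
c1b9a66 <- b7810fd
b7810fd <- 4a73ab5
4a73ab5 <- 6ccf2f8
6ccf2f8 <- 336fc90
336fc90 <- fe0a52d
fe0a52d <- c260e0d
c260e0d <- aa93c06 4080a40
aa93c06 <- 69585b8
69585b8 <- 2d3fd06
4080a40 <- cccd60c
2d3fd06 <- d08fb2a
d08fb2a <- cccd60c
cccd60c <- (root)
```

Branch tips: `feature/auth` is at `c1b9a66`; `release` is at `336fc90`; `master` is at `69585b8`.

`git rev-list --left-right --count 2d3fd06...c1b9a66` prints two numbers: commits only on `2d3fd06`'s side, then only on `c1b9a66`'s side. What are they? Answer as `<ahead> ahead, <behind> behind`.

Reachable from 2d3fd06: {2d3fd06, cccd60c, d08fb2a}.
Reachable from c1b9a66: {2d3fd06, 336fc90, 4080a40, 4a73ab5, 69585b8, 6ccf2f8, aa93c06, b7810fd, c1b9a66, c260e0d, cccd60c, d08fb2a, fe0a52d}.
Only in 2d3fd06's history (ahead): {} — 0.
Only in c1b9a66's history (behind): {336fc90, 4080a40, 4a73ab5, 69585b8, 6ccf2f8, aa93c06, b7810fd, c1b9a66, c260e0d, fe0a52d} — 10.

0 ahead, 10 behind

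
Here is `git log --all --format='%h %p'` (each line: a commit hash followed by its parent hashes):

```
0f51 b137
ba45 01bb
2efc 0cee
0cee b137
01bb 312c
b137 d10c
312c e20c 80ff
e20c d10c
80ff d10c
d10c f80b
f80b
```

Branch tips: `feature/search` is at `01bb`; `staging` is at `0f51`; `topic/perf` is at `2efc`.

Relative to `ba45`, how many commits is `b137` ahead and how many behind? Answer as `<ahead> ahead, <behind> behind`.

Reachable from b137: {b137, d10c, f80b}.
Reachable from ba45: {01bb, 312c, 80ff, ba45, d10c, e20c, f80b}.
Only in b137's history (ahead): {b137} — 1.
Only in ba45's history (behind): {01bb, 312c, 80ff, ba45, e20c} — 5.

1 ahead, 5 behind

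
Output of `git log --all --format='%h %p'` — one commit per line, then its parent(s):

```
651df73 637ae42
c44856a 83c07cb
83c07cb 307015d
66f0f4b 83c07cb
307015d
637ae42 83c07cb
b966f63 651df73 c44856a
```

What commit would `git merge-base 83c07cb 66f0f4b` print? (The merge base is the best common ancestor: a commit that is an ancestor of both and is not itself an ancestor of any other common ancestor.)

Ancestors of 83c07cb: {307015d, 83c07cb}.
Ancestors of 66f0f4b: {307015d, 66f0f4b, 83c07cb}.
Common ancestors: {307015d, 83c07cb}.
Among these, 83c07cb is not an ancestor of any other common ancestor — it is the merge base.

83c07cb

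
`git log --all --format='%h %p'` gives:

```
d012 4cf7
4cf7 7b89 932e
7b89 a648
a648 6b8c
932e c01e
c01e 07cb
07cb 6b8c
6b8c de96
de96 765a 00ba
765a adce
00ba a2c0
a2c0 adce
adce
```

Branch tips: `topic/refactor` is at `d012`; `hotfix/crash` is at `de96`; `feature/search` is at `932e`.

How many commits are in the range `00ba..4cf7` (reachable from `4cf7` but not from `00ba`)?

9

Reachable from 4cf7: {00ba, 07cb, 4cf7, 6b8c, 765a, 7b89, 932e, a2c0, a648, adce, c01e, de96}.
Reachable from 00ba: {00ba, a2c0, adce}.
In 4cf7's history but not 00ba's: {07cb, 4cf7, 6b8c, 765a, 7b89, 932e, a648, c01e, de96} — 9 commits.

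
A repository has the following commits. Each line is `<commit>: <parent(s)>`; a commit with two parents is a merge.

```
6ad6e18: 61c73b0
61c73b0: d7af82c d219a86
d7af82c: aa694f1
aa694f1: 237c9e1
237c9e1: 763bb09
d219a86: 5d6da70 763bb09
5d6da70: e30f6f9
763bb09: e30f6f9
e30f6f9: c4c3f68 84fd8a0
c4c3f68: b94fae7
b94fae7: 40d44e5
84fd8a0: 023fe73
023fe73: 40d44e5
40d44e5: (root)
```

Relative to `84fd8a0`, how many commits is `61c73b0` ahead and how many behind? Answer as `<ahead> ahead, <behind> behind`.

Reachable from 61c73b0: {023fe73, 237c9e1, 40d44e5, 5d6da70, 61c73b0, 763bb09, 84fd8a0, aa694f1, b94fae7, c4c3f68, d219a86, d7af82c, e30f6f9}.
Reachable from 84fd8a0: {023fe73, 40d44e5, 84fd8a0}.
Only in 61c73b0's history (ahead): {237c9e1, 5d6da70, 61c73b0, 763bb09, aa694f1, b94fae7, c4c3f68, d219a86, d7af82c, e30f6f9} — 10.
Only in 84fd8a0's history (behind): {} — 0.

10 ahead, 0 behind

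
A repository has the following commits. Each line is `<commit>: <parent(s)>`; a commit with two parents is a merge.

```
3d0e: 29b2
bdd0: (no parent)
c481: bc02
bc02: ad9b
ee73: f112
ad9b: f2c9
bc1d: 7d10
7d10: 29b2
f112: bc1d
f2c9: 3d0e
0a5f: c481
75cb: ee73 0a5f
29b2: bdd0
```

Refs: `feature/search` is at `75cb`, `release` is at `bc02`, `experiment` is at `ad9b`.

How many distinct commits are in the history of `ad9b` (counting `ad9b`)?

5

Walking parent pointers from ad9b: reachable set = {29b2, 3d0e, ad9b, bdd0, f2c9}.
That is 5 commits.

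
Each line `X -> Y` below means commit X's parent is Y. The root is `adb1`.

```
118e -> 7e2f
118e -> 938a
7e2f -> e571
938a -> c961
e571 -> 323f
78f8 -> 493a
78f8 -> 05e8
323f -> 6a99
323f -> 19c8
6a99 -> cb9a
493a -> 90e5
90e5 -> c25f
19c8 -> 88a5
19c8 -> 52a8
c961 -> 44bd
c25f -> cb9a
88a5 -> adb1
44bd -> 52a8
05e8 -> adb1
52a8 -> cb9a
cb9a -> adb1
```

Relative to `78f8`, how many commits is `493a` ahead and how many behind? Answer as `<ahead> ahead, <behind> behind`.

Reachable from 493a: {493a, 90e5, adb1, c25f, cb9a}.
Reachable from 78f8: {05e8, 493a, 78f8, 90e5, adb1, c25f, cb9a}.
Only in 493a's history (ahead): {} — 0.
Only in 78f8's history (behind): {05e8, 78f8} — 2.

0 ahead, 2 behind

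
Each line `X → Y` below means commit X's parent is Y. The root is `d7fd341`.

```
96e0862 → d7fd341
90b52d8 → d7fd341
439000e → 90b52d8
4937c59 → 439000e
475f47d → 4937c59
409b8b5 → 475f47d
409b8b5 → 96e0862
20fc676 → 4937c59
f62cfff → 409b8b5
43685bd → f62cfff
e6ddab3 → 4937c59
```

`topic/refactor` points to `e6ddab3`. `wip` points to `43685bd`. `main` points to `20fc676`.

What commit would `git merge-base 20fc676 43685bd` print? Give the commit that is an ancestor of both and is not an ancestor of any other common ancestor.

4937c59

Ancestors of 20fc676: {20fc676, 439000e, 4937c59, 90b52d8, d7fd341}.
Ancestors of 43685bd: {409b8b5, 43685bd, 439000e, 475f47d, 4937c59, 90b52d8, 96e0862, d7fd341, f62cfff}.
Common ancestors: {439000e, 4937c59, 90b52d8, d7fd341}.
Among these, 4937c59 is not an ancestor of any other common ancestor — it is the merge base.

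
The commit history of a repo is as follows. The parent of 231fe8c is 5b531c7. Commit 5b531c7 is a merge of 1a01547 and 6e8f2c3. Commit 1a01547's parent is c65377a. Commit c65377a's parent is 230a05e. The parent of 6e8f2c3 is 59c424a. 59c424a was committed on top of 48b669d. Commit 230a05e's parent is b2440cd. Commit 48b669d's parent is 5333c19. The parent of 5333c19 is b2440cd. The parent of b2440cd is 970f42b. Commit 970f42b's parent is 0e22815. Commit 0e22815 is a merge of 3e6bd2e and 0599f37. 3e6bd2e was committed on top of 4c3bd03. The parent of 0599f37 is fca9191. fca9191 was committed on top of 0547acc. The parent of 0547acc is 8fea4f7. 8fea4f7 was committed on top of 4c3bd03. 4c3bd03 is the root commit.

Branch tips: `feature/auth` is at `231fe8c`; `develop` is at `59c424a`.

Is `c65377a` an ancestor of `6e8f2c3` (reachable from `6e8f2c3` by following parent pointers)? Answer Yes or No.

No

Ancestors of 6e8f2c3: {0547acc, 0599f37, 0e22815, 3e6bd2e, 48b669d, 4c3bd03, 5333c19, 59c424a, 6e8f2c3, 8fea4f7, 970f42b, b2440cd, fca9191}.
c65377a is not in that set, so it is not an ancestor of 6e8f2c3.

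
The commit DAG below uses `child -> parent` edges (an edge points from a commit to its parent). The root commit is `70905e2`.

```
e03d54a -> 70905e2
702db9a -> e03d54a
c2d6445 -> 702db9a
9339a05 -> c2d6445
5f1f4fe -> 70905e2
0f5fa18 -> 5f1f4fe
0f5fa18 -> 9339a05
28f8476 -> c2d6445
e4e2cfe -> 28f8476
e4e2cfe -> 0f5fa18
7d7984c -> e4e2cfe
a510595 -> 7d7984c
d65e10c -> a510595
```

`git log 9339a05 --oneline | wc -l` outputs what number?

Walking parent pointers from 9339a05: reachable set = {702db9a, 70905e2, 9339a05, c2d6445, e03d54a}.
That is 5 commits.

5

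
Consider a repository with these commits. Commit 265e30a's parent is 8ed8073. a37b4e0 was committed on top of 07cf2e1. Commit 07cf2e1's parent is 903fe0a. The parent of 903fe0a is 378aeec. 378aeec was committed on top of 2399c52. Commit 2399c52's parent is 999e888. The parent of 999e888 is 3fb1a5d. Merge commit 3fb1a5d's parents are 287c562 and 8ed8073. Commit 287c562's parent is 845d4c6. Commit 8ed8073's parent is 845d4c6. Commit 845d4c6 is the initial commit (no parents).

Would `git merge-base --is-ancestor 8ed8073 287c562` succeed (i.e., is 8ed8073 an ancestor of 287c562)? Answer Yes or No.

No

Ancestors of 287c562: {287c562, 845d4c6}.
8ed8073 is not in that set, so it is not an ancestor of 287c562.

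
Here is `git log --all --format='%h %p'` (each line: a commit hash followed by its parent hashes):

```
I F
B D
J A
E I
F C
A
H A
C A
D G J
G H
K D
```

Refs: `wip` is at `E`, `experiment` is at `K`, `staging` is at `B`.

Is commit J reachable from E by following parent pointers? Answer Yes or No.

Ancestors of E: {A, C, E, F, I}.
J is not in that set, so it is not an ancestor of E.

No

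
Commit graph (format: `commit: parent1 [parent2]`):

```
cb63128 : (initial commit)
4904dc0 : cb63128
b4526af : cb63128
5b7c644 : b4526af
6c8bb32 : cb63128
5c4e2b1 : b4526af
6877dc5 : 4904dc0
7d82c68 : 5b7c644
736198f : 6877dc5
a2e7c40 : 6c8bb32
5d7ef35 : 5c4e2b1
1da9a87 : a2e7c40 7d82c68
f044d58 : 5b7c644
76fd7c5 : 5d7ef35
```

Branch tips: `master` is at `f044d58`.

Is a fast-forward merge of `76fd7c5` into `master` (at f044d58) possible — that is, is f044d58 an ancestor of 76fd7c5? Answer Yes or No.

No

A fast-forward from f044d58 to 76fd7c5 is possible iff f044d58 is an ancestor of 76fd7c5.
Ancestors of 76fd7c5: {5c4e2b1, 5d7ef35, 76fd7c5, b4526af, cb63128}.
f044d58 is not among them, so fast-forward is not possible.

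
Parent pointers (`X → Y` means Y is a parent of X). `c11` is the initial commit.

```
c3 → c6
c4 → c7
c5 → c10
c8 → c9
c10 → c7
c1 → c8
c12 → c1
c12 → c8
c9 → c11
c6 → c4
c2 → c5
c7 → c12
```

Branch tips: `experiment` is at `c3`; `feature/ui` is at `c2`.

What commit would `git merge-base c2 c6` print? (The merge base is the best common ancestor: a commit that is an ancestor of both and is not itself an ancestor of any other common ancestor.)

c7

Ancestors of c2: {c1, c10, c11, c12, c2, c5, c7, c8, c9}.
Ancestors of c6: {c1, c11, c12, c4, c6, c7, c8, c9}.
Common ancestors: {c1, c11, c12, c7, c8, c9}.
Among these, c7 is not an ancestor of any other common ancestor — it is the merge base.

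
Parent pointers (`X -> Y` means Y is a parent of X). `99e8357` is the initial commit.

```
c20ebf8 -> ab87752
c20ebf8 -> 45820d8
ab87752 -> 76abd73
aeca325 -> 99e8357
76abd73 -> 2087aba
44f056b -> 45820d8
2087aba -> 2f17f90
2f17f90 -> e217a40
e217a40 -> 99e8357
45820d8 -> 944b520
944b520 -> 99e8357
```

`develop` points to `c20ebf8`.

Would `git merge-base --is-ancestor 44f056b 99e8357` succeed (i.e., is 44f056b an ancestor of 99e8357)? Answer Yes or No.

No

Ancestors of 99e8357: {99e8357}.
44f056b is not in that set, so it is not an ancestor of 99e8357.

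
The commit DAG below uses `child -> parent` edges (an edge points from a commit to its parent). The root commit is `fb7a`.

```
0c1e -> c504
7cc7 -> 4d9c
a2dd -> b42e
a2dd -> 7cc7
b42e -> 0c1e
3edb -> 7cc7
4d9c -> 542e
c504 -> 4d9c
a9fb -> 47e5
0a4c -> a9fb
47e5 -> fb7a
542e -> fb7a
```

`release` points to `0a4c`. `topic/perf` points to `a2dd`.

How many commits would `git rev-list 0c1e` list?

5

Walking parent pointers from 0c1e: reachable set = {0c1e, 4d9c, 542e, c504, fb7a}.
That is 5 commits.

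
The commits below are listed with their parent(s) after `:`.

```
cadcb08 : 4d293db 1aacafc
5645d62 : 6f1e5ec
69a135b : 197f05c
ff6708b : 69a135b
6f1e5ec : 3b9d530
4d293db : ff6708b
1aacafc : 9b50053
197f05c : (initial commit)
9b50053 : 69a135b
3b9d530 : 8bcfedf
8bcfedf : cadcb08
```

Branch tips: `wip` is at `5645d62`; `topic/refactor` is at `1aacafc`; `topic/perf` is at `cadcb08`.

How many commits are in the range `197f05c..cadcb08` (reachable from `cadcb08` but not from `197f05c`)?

Reachable from cadcb08: {197f05c, 1aacafc, 4d293db, 69a135b, 9b50053, cadcb08, ff6708b}.
Reachable from 197f05c: {197f05c}.
In cadcb08's history but not 197f05c's: {1aacafc, 4d293db, 69a135b, 9b50053, cadcb08, ff6708b} — 6 commits.

6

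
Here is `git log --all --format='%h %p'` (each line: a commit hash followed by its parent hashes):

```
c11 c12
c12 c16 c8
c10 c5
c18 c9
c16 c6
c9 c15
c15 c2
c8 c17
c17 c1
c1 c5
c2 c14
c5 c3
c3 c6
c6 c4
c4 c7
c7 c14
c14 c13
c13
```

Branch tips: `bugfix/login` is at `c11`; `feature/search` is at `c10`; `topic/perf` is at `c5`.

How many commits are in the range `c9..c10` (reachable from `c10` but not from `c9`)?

Reachable from c10: {c10, c13, c14, c3, c4, c5, c6, c7}.
Reachable from c9: {c13, c14, c15, c2, c9}.
In c10's history but not c9's: {c10, c3, c4, c5, c6, c7} — 6 commits.

6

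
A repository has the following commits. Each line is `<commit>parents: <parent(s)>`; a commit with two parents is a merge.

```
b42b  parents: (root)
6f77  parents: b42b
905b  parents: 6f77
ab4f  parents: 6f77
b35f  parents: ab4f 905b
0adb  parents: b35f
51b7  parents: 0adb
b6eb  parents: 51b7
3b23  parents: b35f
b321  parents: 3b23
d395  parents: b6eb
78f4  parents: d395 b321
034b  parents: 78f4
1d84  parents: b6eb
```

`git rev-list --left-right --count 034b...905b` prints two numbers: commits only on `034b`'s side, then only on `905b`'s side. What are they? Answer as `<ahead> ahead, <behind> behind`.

Reachable from 034b: {034b, 0adb, 3b23, 51b7, 6f77, 78f4, 905b, ab4f, b321, b35f, b42b, b6eb, d395}.
Reachable from 905b: {6f77, 905b, b42b}.
Only in 034b's history (ahead): {034b, 0adb, 3b23, 51b7, 78f4, ab4f, b321, b35f, b6eb, d395} — 10.
Only in 905b's history (behind): {} — 0.

10 ahead, 0 behind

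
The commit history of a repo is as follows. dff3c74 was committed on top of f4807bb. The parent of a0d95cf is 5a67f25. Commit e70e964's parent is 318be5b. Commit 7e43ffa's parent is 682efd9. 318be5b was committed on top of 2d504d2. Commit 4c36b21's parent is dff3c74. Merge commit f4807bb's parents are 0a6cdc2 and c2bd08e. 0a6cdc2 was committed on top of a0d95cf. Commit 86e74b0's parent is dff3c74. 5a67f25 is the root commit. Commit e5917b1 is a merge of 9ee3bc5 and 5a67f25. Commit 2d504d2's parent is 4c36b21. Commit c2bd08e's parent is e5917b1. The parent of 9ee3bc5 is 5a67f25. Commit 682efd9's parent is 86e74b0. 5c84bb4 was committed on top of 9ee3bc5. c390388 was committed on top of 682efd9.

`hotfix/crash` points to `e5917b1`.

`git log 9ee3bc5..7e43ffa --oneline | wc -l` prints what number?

9

Reachable from 7e43ffa: {0a6cdc2, 5a67f25, 682efd9, 7e43ffa, 86e74b0, 9ee3bc5, a0d95cf, c2bd08e, dff3c74, e5917b1, f4807bb}.
Reachable from 9ee3bc5: {5a67f25, 9ee3bc5}.
In 7e43ffa's history but not 9ee3bc5's: {0a6cdc2, 682efd9, 7e43ffa, 86e74b0, a0d95cf, c2bd08e, dff3c74, e5917b1, f4807bb} — 9 commits.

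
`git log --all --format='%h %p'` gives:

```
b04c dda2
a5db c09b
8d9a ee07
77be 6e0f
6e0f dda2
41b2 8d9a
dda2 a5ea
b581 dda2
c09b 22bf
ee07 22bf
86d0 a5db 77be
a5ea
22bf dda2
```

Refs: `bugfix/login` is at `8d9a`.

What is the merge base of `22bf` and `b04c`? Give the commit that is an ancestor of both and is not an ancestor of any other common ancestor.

Ancestors of 22bf: {22bf, a5ea, dda2}.
Ancestors of b04c: {a5ea, b04c, dda2}.
Common ancestors: {a5ea, dda2}.
Among these, dda2 is not an ancestor of any other common ancestor — it is the merge base.

dda2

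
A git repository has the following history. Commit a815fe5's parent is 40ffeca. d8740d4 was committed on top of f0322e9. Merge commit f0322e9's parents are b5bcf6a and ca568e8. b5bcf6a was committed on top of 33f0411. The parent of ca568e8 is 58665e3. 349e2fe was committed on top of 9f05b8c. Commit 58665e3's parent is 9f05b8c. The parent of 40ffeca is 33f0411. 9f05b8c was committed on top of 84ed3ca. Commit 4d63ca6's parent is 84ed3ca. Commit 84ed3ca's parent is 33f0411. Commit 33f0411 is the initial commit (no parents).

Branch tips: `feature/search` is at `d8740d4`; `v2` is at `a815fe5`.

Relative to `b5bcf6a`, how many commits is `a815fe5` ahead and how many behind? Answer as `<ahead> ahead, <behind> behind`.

2 ahead, 1 behind

Reachable from a815fe5: {33f0411, 40ffeca, a815fe5}.
Reachable from b5bcf6a: {33f0411, b5bcf6a}.
Only in a815fe5's history (ahead): {40ffeca, a815fe5} — 2.
Only in b5bcf6a's history (behind): {b5bcf6a} — 1.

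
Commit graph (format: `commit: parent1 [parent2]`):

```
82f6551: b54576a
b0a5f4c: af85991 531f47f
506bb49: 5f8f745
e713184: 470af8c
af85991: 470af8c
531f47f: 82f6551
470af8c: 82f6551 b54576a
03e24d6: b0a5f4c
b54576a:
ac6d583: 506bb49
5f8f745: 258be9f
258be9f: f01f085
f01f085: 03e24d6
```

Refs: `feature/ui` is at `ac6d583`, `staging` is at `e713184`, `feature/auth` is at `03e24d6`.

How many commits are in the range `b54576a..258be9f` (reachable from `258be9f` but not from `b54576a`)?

8

Reachable from 258be9f: {03e24d6, 258be9f, 470af8c, 531f47f, 82f6551, af85991, b0a5f4c, b54576a, f01f085}.
Reachable from b54576a: {b54576a}.
In 258be9f's history but not b54576a's: {03e24d6, 258be9f, 470af8c, 531f47f, 82f6551, af85991, b0a5f4c, f01f085} — 8 commits.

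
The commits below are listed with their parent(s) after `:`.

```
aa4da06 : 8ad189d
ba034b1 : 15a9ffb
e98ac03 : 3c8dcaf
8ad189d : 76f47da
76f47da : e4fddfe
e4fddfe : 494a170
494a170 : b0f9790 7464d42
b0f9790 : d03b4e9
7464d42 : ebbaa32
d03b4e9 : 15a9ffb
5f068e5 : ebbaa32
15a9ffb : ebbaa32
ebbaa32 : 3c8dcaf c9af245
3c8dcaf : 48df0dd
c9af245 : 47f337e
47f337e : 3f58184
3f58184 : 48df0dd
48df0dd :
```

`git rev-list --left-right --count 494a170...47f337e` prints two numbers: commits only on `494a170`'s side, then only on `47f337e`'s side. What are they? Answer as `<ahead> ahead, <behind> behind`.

Reachable from 494a170: {15a9ffb, 3c8dcaf, 3f58184, 47f337e, 48df0dd, 494a170, 7464d42, b0f9790, c9af245, d03b4e9, ebbaa32}.
Reachable from 47f337e: {3f58184, 47f337e, 48df0dd}.
Only in 494a170's history (ahead): {15a9ffb, 3c8dcaf, 494a170, 7464d42, b0f9790, c9af245, d03b4e9, ebbaa32} — 8.
Only in 47f337e's history (behind): {} — 0.

8 ahead, 0 behind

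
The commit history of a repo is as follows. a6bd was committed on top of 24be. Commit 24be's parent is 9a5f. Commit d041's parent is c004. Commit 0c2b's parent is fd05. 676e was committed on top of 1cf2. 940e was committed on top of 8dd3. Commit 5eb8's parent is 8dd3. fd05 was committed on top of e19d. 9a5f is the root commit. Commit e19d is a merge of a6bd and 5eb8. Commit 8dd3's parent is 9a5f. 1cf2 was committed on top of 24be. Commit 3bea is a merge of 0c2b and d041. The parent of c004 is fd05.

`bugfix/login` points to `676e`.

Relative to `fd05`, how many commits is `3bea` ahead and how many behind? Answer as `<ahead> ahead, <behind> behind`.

4 ahead, 0 behind

Reachable from 3bea: {0c2b, 24be, 3bea, 5eb8, 8dd3, 9a5f, a6bd, c004, d041, e19d, fd05}.
Reachable from fd05: {24be, 5eb8, 8dd3, 9a5f, a6bd, e19d, fd05}.
Only in 3bea's history (ahead): {0c2b, 3bea, c004, d041} — 4.
Only in fd05's history (behind): {} — 0.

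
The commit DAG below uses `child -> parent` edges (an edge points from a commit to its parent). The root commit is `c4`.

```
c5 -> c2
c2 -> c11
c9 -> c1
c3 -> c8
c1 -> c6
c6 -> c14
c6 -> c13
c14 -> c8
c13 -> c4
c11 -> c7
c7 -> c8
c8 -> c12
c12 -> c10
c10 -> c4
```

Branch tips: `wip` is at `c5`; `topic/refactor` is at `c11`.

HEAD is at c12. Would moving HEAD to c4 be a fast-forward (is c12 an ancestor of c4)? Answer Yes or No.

No

A fast-forward from c12 to c4 is possible iff c12 is an ancestor of c4.
Ancestors of c4: {c4}.
c12 is not among them, so fast-forward is not possible.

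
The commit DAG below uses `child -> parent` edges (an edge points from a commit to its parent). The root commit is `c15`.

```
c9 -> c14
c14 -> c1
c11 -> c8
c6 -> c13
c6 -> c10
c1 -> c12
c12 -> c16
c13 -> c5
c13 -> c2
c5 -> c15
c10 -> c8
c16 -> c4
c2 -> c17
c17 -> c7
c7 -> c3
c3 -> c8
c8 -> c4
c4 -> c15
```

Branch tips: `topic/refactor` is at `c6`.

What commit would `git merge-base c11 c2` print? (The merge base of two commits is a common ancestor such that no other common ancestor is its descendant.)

Ancestors of c11: {c11, c15, c4, c8}.
Ancestors of c2: {c15, c17, c2, c3, c4, c7, c8}.
Common ancestors: {c15, c4, c8}.
Among these, c8 is not an ancestor of any other common ancestor — it is the merge base.

c8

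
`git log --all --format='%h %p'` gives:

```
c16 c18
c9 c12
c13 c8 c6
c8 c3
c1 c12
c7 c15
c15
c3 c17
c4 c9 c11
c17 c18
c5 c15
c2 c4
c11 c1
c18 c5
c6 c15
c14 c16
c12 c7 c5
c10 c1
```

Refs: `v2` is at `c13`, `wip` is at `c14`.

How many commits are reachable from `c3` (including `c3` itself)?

5

Walking parent pointers from c3: reachable set = {c15, c17, c18, c3, c5}.
That is 5 commits.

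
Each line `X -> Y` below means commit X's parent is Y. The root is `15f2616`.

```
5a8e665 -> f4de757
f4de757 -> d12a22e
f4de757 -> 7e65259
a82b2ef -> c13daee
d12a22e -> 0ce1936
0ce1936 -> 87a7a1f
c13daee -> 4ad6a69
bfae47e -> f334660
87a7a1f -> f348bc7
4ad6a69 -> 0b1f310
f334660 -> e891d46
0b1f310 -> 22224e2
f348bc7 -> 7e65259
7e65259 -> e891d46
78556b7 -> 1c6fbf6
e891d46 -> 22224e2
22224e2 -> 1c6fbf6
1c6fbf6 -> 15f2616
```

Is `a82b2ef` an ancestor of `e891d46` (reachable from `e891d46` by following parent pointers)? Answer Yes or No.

No

Ancestors of e891d46: {15f2616, 1c6fbf6, 22224e2, e891d46}.
a82b2ef is not in that set, so it is not an ancestor of e891d46.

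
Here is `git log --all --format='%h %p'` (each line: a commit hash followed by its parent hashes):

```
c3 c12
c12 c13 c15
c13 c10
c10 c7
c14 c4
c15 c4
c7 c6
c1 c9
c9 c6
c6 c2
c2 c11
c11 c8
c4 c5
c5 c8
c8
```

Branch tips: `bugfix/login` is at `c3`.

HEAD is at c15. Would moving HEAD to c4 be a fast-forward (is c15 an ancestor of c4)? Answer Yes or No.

No

A fast-forward from c15 to c4 is possible iff c15 is an ancestor of c4.
Ancestors of c4: {c4, c5, c8}.
c15 is not among them, so fast-forward is not possible.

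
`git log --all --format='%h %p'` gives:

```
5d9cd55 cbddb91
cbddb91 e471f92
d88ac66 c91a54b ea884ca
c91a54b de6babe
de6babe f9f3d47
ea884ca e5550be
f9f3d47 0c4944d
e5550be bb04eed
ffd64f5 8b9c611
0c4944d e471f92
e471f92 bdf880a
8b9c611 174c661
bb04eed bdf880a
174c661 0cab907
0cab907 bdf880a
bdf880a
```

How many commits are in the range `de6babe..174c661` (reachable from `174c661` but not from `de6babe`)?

Reachable from 174c661: {0cab907, 174c661, bdf880a}.
Reachable from de6babe: {0c4944d, bdf880a, de6babe, e471f92, f9f3d47}.
In 174c661's history but not de6babe's: {0cab907, 174c661} — 2 commits.

2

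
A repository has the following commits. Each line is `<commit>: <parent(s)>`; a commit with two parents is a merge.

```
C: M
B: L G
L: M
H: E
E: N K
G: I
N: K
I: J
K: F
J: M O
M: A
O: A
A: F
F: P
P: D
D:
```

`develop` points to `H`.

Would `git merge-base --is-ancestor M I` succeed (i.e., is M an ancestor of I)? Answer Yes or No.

Yes

Ancestors of I (commits reachable by following parents): {A, D, F, I, J, M, O, P}.
M is in that set, so it is an ancestor of I.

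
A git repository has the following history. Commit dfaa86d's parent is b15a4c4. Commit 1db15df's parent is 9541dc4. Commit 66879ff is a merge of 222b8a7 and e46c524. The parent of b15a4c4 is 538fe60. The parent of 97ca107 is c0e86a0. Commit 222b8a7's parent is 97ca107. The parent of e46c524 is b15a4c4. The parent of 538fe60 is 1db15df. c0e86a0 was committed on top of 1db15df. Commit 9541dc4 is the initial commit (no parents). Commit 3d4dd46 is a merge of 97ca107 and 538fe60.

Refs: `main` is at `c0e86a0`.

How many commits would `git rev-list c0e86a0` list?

3

Walking parent pointers from c0e86a0: reachable set = {1db15df, 9541dc4, c0e86a0}.
That is 3 commits.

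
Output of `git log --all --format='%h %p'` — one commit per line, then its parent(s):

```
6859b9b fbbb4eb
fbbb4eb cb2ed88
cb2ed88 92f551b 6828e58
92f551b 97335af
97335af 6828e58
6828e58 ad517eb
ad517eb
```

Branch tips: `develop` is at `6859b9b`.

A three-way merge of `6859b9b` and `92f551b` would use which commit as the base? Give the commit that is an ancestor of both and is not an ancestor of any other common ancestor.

92f551b

Ancestors of 6859b9b: {6828e58, 6859b9b, 92f551b, 97335af, ad517eb, cb2ed88, fbbb4eb}.
Ancestors of 92f551b: {6828e58, 92f551b, 97335af, ad517eb}.
Common ancestors: {6828e58, 92f551b, 97335af, ad517eb}.
Among these, 92f551b is not an ancestor of any other common ancestor — it is the merge base.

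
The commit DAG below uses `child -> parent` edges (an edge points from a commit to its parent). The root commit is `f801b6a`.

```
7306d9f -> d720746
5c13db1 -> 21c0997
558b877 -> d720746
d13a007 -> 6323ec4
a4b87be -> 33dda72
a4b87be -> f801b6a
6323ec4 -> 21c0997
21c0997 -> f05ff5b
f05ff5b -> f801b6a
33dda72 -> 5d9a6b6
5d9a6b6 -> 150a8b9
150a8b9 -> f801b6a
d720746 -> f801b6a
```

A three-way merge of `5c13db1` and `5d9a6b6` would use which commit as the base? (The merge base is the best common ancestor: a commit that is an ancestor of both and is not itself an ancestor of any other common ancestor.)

Ancestors of 5c13db1: {21c0997, 5c13db1, f05ff5b, f801b6a}.
Ancestors of 5d9a6b6: {150a8b9, 5d9a6b6, f801b6a}.
Common ancestors: {f801b6a}.
The only common ancestor is f801b6a, so it is the merge base.

f801b6a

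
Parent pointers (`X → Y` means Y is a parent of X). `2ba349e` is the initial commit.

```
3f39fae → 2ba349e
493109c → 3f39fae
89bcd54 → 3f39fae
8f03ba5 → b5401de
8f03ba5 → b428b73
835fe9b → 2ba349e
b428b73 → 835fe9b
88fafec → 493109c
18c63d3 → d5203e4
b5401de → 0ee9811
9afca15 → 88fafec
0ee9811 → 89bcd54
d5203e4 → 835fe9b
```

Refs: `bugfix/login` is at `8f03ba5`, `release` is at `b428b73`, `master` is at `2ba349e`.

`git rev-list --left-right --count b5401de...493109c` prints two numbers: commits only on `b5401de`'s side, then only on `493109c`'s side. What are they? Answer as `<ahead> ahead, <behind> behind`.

Reachable from b5401de: {0ee9811, 2ba349e, 3f39fae, 89bcd54, b5401de}.
Reachable from 493109c: {2ba349e, 3f39fae, 493109c}.
Only in b5401de's history (ahead): {0ee9811, 89bcd54, b5401de} — 3.
Only in 493109c's history (behind): {493109c} — 1.

3 ahead, 1 behind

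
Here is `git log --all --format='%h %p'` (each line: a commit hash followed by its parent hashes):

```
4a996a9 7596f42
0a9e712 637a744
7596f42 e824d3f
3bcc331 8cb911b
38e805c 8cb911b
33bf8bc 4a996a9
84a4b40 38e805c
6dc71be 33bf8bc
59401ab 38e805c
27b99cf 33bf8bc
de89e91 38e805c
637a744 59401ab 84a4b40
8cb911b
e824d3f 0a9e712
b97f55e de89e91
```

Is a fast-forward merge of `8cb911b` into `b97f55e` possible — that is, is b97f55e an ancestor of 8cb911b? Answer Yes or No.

A fast-forward from b97f55e to 8cb911b is possible iff b97f55e is an ancestor of 8cb911b.
Ancestors of 8cb911b: {8cb911b}.
b97f55e is not among them, so fast-forward is not possible.

No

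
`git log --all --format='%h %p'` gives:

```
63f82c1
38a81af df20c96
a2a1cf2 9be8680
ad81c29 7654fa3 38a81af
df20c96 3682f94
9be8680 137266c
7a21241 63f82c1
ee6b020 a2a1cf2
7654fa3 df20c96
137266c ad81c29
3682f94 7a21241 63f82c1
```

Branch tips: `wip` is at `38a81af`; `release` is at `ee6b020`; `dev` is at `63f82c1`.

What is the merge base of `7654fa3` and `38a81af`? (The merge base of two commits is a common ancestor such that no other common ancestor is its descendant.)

Ancestors of 7654fa3: {3682f94, 63f82c1, 7654fa3, 7a21241, df20c96}.
Ancestors of 38a81af: {3682f94, 38a81af, 63f82c1, 7a21241, df20c96}.
Common ancestors: {3682f94, 63f82c1, 7a21241, df20c96}.
Among these, df20c96 is not an ancestor of any other common ancestor — it is the merge base.

df20c96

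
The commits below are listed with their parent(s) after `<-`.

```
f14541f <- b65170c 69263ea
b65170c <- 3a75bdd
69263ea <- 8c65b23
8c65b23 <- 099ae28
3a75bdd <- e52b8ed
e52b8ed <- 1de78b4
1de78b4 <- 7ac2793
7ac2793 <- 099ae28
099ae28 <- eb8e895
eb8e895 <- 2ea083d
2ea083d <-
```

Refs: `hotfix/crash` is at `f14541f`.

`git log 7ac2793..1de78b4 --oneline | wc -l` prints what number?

1

Reachable from 1de78b4: {099ae28, 1de78b4, 2ea083d, 7ac2793, eb8e895}.
Reachable from 7ac2793: {099ae28, 2ea083d, 7ac2793, eb8e895}.
In 1de78b4's history but not 7ac2793's: {1de78b4} — 1 commit.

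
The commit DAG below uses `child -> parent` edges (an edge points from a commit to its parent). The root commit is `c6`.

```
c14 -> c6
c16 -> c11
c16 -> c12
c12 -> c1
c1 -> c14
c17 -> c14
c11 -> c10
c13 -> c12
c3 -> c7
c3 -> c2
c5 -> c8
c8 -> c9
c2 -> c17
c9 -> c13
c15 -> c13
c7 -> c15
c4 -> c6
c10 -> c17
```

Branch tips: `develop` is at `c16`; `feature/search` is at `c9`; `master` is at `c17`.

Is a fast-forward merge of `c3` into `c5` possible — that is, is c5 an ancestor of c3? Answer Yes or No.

No

A fast-forward from c5 to c3 is possible iff c5 is an ancestor of c3.
Ancestors of c3: {c1, c12, c13, c14, c15, c17, c2, c3, c6, c7}.
c5 is not among them, so fast-forward is not possible.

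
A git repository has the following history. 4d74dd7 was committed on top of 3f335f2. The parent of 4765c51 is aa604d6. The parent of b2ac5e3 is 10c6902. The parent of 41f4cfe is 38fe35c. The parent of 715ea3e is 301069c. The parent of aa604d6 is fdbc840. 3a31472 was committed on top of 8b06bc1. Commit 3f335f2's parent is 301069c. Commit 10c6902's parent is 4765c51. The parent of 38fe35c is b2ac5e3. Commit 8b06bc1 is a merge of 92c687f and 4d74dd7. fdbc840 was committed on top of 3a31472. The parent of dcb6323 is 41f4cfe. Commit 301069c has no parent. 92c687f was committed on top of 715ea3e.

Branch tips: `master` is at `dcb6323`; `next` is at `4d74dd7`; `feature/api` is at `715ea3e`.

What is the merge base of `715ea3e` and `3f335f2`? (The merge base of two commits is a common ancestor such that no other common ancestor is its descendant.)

Ancestors of 715ea3e: {301069c, 715ea3e}.
Ancestors of 3f335f2: {301069c, 3f335f2}.
Common ancestors: {301069c}.
The only common ancestor is 301069c, so it is the merge base.

301069c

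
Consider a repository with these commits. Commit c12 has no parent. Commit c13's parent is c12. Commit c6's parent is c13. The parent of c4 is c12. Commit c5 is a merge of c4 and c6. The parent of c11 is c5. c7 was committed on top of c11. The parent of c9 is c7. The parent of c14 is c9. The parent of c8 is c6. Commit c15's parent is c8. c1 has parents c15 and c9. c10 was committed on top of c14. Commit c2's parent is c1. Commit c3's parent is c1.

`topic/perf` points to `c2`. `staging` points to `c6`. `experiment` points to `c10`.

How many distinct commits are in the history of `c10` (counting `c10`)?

10

Walking parent pointers from c10: reachable set = {c10, c11, c12, c13, c14, c4, c5, c6, c7, c9}.
That is 10 commits.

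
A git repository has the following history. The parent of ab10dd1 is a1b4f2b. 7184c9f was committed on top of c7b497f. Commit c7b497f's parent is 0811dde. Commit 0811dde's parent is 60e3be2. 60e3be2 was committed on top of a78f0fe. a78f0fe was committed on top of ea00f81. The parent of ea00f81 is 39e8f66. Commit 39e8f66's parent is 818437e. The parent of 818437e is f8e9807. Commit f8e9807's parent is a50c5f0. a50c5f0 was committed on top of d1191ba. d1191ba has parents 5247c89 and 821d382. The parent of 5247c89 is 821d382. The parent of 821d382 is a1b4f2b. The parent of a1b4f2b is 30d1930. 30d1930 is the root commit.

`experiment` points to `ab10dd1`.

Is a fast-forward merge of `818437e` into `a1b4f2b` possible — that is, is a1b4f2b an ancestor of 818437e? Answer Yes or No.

Yes

A fast-forward from a1b4f2b to 818437e is possible iff a1b4f2b is an ancestor of 818437e.
Ancestors of 818437e: {30d1930, 5247c89, 818437e, 821d382, a1b4f2b, a50c5f0, d1191ba, f8e9807}.
a1b4f2b is among them, so fast-forward is possible.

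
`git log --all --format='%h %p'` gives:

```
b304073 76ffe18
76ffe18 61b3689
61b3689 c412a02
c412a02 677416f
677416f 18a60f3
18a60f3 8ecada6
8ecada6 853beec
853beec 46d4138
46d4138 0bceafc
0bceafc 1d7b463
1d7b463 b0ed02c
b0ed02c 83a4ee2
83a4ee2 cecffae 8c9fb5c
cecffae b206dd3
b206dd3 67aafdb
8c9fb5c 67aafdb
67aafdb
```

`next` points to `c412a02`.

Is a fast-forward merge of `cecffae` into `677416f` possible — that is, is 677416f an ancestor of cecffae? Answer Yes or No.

A fast-forward from 677416f to cecffae is possible iff 677416f is an ancestor of cecffae.
Ancestors of cecffae: {67aafdb, b206dd3, cecffae}.
677416f is not among them, so fast-forward is not possible.

No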